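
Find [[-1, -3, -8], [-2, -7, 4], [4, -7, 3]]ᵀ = [[-1, -2, 4], [-3, -7, -7], [-8, 4, 3]]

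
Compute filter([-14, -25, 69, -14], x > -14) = keep x where x > -14: -14✗, -25✗, 69✓, -14✗
= [69]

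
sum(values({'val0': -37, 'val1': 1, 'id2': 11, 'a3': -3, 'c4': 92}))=(-37) + 1 + 11 + (-3) + 92
= 64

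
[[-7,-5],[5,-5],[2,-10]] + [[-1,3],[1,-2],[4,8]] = [[-8, -2], [6, -7], [6, -2]]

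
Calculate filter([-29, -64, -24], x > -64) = [-29, -24]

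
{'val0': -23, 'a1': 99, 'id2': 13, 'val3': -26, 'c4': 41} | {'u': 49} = {'val0': -23, 'a1': 99, 'id2': 13, 'val3': -26, 'c4': 41, 'u': 49}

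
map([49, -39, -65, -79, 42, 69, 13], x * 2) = [98, -78, -130, -158, 84, 138, 26]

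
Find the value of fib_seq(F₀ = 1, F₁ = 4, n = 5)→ F_2 = F_1 + F_0 = 5
F_3 = F_2 + F_1 = 9
F_4 = F_3 + F_2 = 14
= [1, 4, 5, 9, 14]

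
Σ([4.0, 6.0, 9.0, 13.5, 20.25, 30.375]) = 83.125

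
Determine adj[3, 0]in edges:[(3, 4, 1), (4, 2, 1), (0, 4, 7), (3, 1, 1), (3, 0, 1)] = 1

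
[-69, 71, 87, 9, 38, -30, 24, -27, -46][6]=24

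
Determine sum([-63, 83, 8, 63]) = 91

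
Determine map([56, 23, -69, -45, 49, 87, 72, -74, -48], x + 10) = 56+10=66, 23+10=33, -69+10=-59, -45+10=-35, 49+10=59, 87+10=97, 72+10=82, -74+10=-64, -48+10=-38
= [66, 33, -59, -35, 59, 97, 82, -64, -38]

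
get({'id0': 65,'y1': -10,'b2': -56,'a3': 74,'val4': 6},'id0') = 65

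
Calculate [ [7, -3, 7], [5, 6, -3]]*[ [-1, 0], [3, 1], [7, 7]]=C[0][0] = (7)*(-1) + (-3)*(3) + (7)*(7) = 33
C[0][1] = (7)*(0) + (-3)*(1) + (7)*(7) = 46
C[1][0] = (5)*(-1) + (6)*(3) + (-3)*(7) = -8
C[1][1] = (5)*(0) + (6)*(1) + (-3)*(7) = -15
= [[33, 46], [-8, -15]]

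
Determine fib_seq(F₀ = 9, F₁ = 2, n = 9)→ F_2 = F_1 + F_0 = 11
F_3 = F_2 + F_1 = 13
F_4 = F_3 + F_2 = 24
...
= [9, 2, 11, 13, 24, 37, 61, 98, 159]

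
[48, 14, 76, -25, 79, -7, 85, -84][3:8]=[-25, 79, -7, 85, -84]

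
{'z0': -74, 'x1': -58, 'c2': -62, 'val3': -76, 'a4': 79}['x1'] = -58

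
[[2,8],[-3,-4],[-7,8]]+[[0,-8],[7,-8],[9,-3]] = [[2, 0], [4, -12], [2, 5]]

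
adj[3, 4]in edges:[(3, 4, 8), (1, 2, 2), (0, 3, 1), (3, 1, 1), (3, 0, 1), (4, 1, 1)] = 8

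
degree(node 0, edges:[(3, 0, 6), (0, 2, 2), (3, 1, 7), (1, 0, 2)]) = incident: (3,0), (0,2), (1,0)
= 3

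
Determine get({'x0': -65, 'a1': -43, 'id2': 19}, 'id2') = 19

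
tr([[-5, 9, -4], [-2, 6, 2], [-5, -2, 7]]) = 8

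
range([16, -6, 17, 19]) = 25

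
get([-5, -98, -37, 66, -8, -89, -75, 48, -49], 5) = -89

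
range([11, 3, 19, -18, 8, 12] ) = 37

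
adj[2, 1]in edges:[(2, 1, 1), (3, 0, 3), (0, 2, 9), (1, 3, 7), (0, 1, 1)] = 1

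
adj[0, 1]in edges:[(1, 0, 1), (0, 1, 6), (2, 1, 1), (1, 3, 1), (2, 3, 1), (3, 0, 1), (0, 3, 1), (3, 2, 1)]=6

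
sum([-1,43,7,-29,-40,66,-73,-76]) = -103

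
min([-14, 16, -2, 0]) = -14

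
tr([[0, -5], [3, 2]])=diagonal: 0 + 2
= 2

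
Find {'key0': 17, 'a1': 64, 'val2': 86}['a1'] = 64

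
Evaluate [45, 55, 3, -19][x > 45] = [55]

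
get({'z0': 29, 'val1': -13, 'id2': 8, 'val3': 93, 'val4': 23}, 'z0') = 29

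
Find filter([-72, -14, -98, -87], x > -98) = [-72, -14, -87]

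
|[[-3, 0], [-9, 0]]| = (-3)*(0) - (0)*(-9)
= 0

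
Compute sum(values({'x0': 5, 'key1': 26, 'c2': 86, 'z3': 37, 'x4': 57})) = 5 + 26 + 86 + 37 + 57
= 211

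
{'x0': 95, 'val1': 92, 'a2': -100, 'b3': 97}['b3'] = 97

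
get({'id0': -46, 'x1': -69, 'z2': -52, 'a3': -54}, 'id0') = -46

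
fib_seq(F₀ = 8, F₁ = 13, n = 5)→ F_2 = F_1 + F_0 = 21
F_3 = F_2 + F_1 = 34
F_4 = F_3 + F_2 = 55
= [8, 13, 21, 34, 55]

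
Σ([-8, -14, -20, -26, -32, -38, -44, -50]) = (-8) + (-14) + (-20) + (-26) + (-32) + (-38) + (-44) + (-50)
= -232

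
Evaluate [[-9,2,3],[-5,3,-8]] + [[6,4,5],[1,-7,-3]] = [[-3, 6, 8], [-4, -4, -11]]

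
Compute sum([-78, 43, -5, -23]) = -63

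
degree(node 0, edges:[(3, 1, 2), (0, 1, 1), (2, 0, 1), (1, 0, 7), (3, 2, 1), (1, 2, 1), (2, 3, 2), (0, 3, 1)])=incident: (0,1), (2,0), (1,0), (0,3)
= 4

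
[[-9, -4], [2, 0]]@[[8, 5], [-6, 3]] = [[-48, -57], [16, 10]]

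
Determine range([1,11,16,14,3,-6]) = 22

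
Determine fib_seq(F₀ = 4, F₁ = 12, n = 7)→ [4, 12, 16, 28, 44, 72, 116]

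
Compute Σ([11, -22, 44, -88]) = -55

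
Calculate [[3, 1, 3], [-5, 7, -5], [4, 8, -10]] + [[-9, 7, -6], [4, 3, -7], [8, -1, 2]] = [[-6, 8, -3], [-1, 10, -12], [12, 7, -8]]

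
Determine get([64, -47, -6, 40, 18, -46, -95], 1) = -47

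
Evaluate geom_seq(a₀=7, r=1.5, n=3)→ a_0 = 7*1.5^0 = 7.0
a_1 = 7*1.5^1 = 10.5
a_2 = 7*1.5^2 = 15.75
= [7.0, 10.5, 15.75]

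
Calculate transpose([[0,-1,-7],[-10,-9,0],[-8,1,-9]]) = [[0, -10, -8], [-1, -9, 1], [-7, 0, -9]]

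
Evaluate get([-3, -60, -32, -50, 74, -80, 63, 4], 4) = 74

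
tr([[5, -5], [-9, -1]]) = diagonal: 5 + (-1)
= 4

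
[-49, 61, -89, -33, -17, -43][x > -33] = keep x where x > -33: -49✗, 61✓, -89✗, -33✗, -17✓, -43✗
= [61, -17]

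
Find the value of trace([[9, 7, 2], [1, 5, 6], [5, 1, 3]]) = diagonal: 9 + 5 + 3
= 17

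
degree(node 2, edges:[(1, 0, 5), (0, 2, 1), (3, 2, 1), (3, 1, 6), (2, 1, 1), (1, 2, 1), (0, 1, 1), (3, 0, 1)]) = incident: (0,2), (3,2), (2,1), (1,2)
= 4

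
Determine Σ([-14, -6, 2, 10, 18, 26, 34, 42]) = (-14) + (-6) + 2 + 10 + 18 + 26 + 34 + 42
= 112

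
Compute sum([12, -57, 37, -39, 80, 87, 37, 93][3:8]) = 258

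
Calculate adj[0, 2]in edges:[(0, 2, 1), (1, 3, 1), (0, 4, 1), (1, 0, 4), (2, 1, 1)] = 1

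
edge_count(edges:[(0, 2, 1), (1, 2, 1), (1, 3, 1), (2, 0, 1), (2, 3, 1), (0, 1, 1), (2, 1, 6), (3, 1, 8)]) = 8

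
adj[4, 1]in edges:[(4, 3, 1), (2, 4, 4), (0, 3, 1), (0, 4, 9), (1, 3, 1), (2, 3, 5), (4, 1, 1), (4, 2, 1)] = 1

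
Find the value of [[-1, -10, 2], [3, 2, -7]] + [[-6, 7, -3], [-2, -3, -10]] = [[-7, -3, -1], [1, -1, -17]]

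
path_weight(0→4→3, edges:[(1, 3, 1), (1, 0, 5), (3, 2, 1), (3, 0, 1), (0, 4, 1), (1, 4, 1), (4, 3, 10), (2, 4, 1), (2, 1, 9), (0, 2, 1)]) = w(0→4)=1 + w(4→3)=10
= 11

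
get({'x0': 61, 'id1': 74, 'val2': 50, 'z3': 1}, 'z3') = 1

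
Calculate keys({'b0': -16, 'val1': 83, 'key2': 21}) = ['b0', 'val1', 'key2']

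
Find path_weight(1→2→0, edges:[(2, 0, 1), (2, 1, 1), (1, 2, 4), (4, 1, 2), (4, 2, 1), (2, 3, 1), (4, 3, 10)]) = 5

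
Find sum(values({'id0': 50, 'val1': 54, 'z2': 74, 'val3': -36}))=142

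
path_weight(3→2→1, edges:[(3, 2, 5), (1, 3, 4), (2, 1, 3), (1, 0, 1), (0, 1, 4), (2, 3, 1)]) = w(3→2)=5 + w(2→1)=3
= 8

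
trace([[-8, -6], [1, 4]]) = diagonal: (-8) + 4
= -4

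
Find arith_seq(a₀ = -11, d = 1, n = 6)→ a_0 = -11 + 0*1 = -11
a_1 = -11 + 1*1 = -10
a_2 = -11 + 2*1 = -9
...
= [-11, -10, -9, -8, -7, -6]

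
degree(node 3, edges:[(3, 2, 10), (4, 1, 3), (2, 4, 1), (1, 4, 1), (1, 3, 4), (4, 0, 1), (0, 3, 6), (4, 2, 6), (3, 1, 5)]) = incident: (3,2), (1,3), (0,3), (3,1)
= 4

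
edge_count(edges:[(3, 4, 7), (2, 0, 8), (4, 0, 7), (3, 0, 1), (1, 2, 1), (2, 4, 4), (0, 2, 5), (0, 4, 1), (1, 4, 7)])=9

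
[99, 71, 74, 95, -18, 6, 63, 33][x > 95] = keep x where x > 95: 99✓, 71✗, 74✗, 95✗, -18✗, 6✗, 63✗, 33✗
= [99]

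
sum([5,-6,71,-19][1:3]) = 65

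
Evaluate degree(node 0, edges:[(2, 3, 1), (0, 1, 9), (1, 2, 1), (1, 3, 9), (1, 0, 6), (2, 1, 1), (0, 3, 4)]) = incident: (0,1), (1,0), (0,3)
= 3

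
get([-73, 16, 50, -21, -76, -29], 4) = -76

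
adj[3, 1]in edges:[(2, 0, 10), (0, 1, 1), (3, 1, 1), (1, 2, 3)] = 1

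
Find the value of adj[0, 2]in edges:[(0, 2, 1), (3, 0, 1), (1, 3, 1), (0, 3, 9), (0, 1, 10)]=1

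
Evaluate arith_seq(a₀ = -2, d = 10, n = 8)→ [-2, 8, 18, 28, 38, 48, 58, 68]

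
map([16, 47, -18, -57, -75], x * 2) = [32, 94, -36, -114, -150]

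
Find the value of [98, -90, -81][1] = -90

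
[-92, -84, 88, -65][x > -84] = [88, -65]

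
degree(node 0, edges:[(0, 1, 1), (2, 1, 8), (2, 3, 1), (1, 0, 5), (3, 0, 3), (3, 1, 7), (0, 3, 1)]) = incident: (0,1), (1,0), (3,0), (0,3)
= 4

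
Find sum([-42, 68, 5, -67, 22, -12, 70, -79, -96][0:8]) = slice → [-42, 68, 5, -67, 22, -12, 70, -79]
(-42) + 68 + 5 + (-67) + 22 + (-12) + 70 + (-79)
= -35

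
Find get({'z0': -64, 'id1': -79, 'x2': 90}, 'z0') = -64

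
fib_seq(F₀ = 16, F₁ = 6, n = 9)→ F_2 = F_1 + F_0 = 22
F_3 = F_2 + F_1 = 28
F_4 = F_3 + F_2 = 50
...
= [16, 6, 22, 28, 50, 78, 128, 206, 334]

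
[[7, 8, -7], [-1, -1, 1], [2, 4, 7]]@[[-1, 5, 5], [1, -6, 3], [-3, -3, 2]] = C[0][0] = (7)*(-1) + (8)*(1) + (-7)*(-3) = 22
C[0][1] = (7)*(5) + (8)*(-6) + (-7)*(-3) = 8
C[0][2] = (7)*(5) + (8)*(3) + (-7)*(2) = 45
C[1][0] = (-1)*(-1) + (-1)*(1) + (1)*(-3) = -3
C[1][1] = (-1)*(5) + (-1)*(-6) + (1)*(-3) = -2
C[1][2] = (-1)*(5) + (-1)*(3) + (1)*(2) = -6
... (3 more cells)
= [[22, 8, 45], [-3, -2, -6], [-19, -35, 36]]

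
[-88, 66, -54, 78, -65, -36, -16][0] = -88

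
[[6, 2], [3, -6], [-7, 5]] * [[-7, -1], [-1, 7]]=[[-44, 8], [-15, -45], [44, 42]]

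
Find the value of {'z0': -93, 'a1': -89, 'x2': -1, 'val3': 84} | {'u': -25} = {'z0': -93, 'a1': -89, 'x2': -1, 'val3': 84, 'u': -25}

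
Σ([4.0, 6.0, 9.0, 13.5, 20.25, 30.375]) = 83.125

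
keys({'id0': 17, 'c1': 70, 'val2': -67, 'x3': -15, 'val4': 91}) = ['id0', 'c1', 'val2', 'x3', 'val4']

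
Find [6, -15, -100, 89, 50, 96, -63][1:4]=[-15, -100, 89]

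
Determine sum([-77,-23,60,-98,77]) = (-77) + (-23) + 60 + (-98) + 77
= -61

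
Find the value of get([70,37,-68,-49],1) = 37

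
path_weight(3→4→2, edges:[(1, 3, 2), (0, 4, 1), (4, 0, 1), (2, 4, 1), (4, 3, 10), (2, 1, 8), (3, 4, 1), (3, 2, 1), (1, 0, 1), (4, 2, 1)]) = 2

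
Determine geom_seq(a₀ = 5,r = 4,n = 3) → a_0 = 5*4^0 = 5
a_1 = 5*4^1 = 20
a_2 = 5*4^2 = 80
= [5, 20, 80]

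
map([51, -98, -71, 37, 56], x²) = [2601, 9604, 5041, 1369, 3136]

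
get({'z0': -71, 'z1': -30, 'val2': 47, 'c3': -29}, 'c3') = -29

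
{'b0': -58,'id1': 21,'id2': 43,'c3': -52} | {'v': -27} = {'b0': -58, 'id1': 21, 'id2': 43, 'c3': -52, 'v': -27}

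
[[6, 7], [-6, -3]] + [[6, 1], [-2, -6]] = [[12, 8], [-8, -9]]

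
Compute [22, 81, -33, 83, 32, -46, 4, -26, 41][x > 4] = [22, 81, 83, 32, 41]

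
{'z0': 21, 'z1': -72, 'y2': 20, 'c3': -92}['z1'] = -72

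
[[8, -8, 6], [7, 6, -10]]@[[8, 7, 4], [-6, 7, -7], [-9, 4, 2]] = [[58, 24, 100], [110, 51, -34]]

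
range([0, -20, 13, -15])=33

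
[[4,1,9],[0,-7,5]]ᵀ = [[4, 0], [1, -7], [9, 5]]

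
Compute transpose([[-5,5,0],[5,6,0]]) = [[-5, 5], [5, 6], [0, 0]]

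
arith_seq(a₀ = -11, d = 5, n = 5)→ [-11, -6, -1, 4, 9]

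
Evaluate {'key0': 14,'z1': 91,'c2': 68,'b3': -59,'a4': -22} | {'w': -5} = {'key0': 14, 'z1': 91, 'c2': 68, 'b3': -59, 'a4': -22, 'w': -5}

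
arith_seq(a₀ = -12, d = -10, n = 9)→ a_0 = -12 + 0*-10 = -12
a_1 = -12 + 1*-10 = -22
a_2 = -12 + 2*-10 = -32
...
= [-12, -22, -32, -42, -52, -62, -72, -82, -92]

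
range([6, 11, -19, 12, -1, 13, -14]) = 32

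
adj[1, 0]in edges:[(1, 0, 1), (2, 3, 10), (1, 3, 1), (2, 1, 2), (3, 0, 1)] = 1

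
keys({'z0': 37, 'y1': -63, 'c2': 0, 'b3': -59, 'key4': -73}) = ['z0', 'y1', 'c2', 'b3', 'key4']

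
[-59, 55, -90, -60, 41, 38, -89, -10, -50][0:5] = [-59, 55, -90, -60, 41]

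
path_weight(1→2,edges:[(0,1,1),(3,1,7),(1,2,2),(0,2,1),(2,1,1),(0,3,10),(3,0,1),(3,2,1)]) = 2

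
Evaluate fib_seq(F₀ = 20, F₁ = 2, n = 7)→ [20, 2, 22, 24, 46, 70, 116]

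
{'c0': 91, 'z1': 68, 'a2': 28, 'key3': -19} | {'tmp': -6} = {'c0': 91, 'z1': 68, 'a2': 28, 'key3': -19, 'tmp': -6}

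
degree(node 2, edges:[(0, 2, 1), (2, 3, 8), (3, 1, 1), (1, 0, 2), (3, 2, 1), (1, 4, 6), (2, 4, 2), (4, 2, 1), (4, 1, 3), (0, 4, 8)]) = 5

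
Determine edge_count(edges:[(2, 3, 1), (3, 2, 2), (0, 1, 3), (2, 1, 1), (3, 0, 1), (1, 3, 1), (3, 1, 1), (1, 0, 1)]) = 8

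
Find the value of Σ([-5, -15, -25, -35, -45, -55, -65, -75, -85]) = -405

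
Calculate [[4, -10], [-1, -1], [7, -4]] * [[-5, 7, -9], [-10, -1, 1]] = [[80, 38, -46], [15, -6, 8], [5, 53, -67]]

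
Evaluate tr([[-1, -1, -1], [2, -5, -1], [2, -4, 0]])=-6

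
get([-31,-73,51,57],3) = 57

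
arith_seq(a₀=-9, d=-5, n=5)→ a_0 = -9 + 0*-5 = -9
a_1 = -9 + 1*-5 = -14
a_2 = -9 + 2*-5 = -19
...
= [-9, -14, -19, -24, -29]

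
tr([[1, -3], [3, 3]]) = diagonal: 1 + 3
= 4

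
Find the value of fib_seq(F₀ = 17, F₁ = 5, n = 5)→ [17, 5, 22, 27, 49]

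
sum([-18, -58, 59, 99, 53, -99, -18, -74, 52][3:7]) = 35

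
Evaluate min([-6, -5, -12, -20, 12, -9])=-20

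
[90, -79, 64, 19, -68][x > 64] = keep x where x > 64: 90✓, -79✗, 64✗, 19✗, -68✗
= [90]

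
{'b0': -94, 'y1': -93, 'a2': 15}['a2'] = 15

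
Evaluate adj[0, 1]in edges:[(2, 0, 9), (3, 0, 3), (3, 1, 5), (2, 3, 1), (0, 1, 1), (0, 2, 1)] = 1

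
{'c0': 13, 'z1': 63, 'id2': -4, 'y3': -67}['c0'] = 13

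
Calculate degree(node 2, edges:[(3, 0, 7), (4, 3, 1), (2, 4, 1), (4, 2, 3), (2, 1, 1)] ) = incident: (2,4), (4,2), (2,1)
= 3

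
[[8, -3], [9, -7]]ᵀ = [[8, 9], [-3, -7]]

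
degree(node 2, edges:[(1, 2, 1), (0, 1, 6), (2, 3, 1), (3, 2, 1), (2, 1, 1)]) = 4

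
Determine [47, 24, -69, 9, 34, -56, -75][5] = -56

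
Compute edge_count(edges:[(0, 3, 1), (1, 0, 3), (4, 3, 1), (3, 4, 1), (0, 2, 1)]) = 5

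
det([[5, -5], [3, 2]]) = (5)*(2) - (-5)*(3)
= 25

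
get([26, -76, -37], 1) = -76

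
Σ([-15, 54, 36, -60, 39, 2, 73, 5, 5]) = 139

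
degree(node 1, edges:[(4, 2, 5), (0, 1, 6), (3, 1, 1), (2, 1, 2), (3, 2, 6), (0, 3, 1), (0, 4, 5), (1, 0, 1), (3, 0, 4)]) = 4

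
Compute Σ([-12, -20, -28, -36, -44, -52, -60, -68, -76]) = (-12) + (-20) + (-28) + (-36) + (-44) + (-52) + (-60) + (-68) + (-76)
= -396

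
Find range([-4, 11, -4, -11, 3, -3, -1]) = 22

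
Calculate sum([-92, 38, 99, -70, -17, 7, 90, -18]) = 37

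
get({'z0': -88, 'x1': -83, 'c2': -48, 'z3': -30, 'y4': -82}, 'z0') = -88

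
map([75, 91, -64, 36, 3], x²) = [5625, 8281, 4096, 1296, 9]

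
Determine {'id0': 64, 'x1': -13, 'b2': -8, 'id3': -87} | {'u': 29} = {'id0': 64, 'x1': -13, 'b2': -8, 'id3': -87, 'u': 29}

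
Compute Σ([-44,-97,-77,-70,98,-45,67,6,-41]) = -203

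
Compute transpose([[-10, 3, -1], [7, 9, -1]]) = [[-10, 7], [3, 9], [-1, -1]]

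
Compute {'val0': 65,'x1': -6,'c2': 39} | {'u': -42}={'val0': 65, 'x1': -6, 'c2': 39, 'u': -42}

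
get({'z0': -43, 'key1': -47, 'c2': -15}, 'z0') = -43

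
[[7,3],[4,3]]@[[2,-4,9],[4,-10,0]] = [[26, -58, 63], [20, -46, 36]]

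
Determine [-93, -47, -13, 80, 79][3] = 80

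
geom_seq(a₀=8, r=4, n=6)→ [8, 32, 128, 512, 2048, 8192]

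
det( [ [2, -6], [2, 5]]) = (2)*(5) - (-6)*(2)
= 22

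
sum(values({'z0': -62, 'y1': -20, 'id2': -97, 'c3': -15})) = (-62) + (-20) + (-97) + (-15)
= -194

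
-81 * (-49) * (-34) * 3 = -404838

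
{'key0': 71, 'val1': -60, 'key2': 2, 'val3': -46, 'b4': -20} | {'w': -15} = {'key0': 71, 'val1': -60, 'key2': 2, 'val3': -46, 'b4': -20, 'w': -15}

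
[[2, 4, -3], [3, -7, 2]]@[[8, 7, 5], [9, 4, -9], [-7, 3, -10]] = [[73, 21, 4], [-53, -1, 58]]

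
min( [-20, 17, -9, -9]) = -20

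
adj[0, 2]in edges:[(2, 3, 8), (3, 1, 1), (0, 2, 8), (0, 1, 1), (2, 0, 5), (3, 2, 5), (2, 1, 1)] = 8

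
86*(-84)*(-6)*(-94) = -4074336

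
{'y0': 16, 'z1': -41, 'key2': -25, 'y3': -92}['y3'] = -92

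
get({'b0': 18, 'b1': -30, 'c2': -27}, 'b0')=18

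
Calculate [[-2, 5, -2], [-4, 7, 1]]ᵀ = [[-2, -4], [5, 7], [-2, 1]]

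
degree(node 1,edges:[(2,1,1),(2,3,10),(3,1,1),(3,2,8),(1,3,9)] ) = incident: (2,1), (3,1), (1,3)
= 3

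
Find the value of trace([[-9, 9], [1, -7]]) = diagonal: (-9) + (-7)
= -16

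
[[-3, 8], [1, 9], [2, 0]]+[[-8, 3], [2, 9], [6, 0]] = [[-11, 11], [3, 18], [8, 0]]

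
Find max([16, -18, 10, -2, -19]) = 16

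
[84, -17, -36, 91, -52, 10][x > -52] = [84, -17, -36, 91, 10]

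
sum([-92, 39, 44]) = (-92) + 39 + 44
= -9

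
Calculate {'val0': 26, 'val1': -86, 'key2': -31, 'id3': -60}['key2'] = -31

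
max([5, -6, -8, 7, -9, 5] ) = 7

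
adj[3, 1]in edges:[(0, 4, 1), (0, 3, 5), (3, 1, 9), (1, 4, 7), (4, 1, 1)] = 9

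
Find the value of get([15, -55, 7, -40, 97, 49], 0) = 15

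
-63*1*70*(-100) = 441000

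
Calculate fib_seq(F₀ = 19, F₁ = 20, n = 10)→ F_2 = F_1 + F_0 = 39
F_3 = F_2 + F_1 = 59
F_4 = F_3 + F_2 = 98
...
= [19, 20, 39, 59, 98, 157, 255, 412, 667, 1079]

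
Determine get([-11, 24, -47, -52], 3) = -52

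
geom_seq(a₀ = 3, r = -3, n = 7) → [3, -9, 27, -81, 243, -729, 2187]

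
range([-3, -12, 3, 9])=21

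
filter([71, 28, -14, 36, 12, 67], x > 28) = keep x where x > 28: 71✓, 28✗, -14✗, 36✓, 12✗, 67✓
= [71, 36, 67]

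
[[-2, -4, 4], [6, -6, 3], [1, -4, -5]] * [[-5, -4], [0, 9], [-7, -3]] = C[0][0] = (-2)*(-5) + (-4)*(0) + (4)*(-7) = -18
C[0][1] = (-2)*(-4) + (-4)*(9) + (4)*(-3) = -40
C[1][0] = (6)*(-5) + (-6)*(0) + (3)*(-7) = -51
C[1][1] = (6)*(-4) + (-6)*(9) + (3)*(-3) = -87
C[2][0] = (1)*(-5) + (-4)*(0) + (-5)*(-7) = 30
C[2][1] = (1)*(-4) + (-4)*(9) + (-5)*(-3) = -25
= [[-18, -40], [-51, -87], [30, -25]]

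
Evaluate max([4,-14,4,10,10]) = 10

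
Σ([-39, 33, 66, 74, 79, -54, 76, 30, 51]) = (-39) + 33 + 66 + 74 + 79 + (-54) + 76 + 30 + 51
= 316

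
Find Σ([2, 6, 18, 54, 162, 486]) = 2 + 6 + 18 + 54 + 162 + 486
= 728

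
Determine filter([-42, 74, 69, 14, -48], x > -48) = [-42, 74, 69, 14]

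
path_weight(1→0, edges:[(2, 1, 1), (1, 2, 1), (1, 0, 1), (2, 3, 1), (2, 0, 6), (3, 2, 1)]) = 1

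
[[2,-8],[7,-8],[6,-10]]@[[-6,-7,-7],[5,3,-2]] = [[-52, -38, 2], [-82, -73, -33], [-86, -72, -22]]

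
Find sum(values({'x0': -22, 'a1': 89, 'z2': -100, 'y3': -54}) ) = (-22) + 89 + (-100) + (-54)
= -87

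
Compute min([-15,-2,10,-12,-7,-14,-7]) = -15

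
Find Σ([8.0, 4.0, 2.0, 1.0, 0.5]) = 8.0 + 4.0 + 2.0 + 1.0 + 0.5
= 15.5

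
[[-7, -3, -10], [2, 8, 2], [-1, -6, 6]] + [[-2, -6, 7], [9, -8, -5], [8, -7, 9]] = [[-9, -9, -3], [11, 0, -3], [7, -13, 15]]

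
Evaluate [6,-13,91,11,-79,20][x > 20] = keep x where x > 20: 6✗, -13✗, 91✓, 11✗, -79✗, 20✗
= [91]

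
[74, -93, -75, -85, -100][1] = -93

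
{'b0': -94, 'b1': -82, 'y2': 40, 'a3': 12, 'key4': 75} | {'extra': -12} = {'b0': -94, 'b1': -82, 'y2': 40, 'a3': 12, 'key4': 75, 'extra': -12}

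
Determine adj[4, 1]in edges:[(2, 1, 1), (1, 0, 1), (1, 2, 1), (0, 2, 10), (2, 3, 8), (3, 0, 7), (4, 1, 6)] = 6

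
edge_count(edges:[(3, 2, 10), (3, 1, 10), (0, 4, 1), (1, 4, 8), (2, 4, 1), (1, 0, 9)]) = 6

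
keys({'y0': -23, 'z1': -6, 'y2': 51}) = ['y0', 'z1', 'y2']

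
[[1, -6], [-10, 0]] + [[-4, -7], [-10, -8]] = [[-3, -13], [-20, -8]]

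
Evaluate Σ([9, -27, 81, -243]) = 9 + -27 + 81 + -243
= -180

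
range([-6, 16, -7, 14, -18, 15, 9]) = 34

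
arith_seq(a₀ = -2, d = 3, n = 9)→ a_0 = -2 + 0*3 = -2
a_1 = -2 + 1*3 = 1
a_2 = -2 + 2*3 = 4
...
= [-2, 1, 4, 7, 10, 13, 16, 19, 22]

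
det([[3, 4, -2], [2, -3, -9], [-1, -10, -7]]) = -69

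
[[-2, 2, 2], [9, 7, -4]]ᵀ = [[-2, 9], [2, 7], [2, -4]]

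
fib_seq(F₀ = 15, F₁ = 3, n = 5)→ F_2 = F_1 + F_0 = 18
F_3 = F_2 + F_1 = 21
F_4 = F_3 + F_2 = 39
= [15, 3, 18, 21, 39]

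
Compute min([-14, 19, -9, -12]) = -14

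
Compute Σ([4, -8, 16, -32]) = -20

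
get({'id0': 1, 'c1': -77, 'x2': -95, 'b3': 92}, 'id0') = 1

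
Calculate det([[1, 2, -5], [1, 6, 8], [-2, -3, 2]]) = -45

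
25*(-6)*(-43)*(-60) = -387000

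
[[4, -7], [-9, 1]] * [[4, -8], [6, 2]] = [[-26, -46], [-30, 74]]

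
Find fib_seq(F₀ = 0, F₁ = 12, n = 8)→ F_2 = F_1 + F_0 = 12
F_3 = F_2 + F_1 = 24
F_4 = F_3 + F_2 = 36
...
= [0, 12, 12, 24, 36, 60, 96, 156]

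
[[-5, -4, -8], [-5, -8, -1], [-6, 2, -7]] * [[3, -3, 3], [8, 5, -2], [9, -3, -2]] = [[-119, 19, 9], [-88, -22, 3], [-65, 49, -8]]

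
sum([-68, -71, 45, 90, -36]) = (-68) + (-71) + 45 + 90 + (-36)
= -40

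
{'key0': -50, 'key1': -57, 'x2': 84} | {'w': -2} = {'key0': -50, 'key1': -57, 'x2': 84, 'w': -2}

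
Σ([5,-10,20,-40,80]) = 55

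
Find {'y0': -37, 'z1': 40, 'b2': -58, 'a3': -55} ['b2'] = -58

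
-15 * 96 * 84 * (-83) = 10039680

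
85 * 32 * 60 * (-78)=-12729600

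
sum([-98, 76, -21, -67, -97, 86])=(-98) + 76 + (-21) + (-67) + (-97) + 86
= -121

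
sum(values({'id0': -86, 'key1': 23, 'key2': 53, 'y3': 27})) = (-86) + 23 + 53 + 27
= 17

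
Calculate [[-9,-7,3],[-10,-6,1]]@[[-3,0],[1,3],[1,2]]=C[0][0] = (-9)*(-3) + (-7)*(1) + (3)*(1) = 23
C[0][1] = (-9)*(0) + (-7)*(3) + (3)*(2) = -15
C[1][0] = (-10)*(-3) + (-6)*(1) + (1)*(1) = 25
C[1][1] = (-10)*(0) + (-6)*(3) + (1)*(2) = -16
= [[23, -15], [25, -16]]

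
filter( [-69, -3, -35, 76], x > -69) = keep x where x > -69: -69✗, -3✓, -35✓, 76✓
= [-3, -35, 76]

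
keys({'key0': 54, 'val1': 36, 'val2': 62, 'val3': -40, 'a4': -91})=['key0', 'val1', 'val2', 'val3', 'a4']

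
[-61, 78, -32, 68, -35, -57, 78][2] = -32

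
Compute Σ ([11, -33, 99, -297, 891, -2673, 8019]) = 11 + -33 + 99 + -297 + 891 + -2673 + 8019
= 6017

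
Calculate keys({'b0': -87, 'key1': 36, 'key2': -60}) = ['b0', 'key1', 'key2']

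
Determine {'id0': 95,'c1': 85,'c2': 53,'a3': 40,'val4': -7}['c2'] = 53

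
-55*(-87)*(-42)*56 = -11254320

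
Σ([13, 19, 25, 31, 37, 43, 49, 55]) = 272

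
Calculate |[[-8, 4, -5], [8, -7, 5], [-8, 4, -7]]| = -48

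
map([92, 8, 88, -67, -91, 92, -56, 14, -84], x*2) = 92*2=184, 8*2=16, 88*2=176, -67*2=-134, -91*2=-182, 92*2=184, -56*2=-112, 14*2=28, -84*2=-168
= [184, 16, 176, -134, -182, 184, -112, 28, -168]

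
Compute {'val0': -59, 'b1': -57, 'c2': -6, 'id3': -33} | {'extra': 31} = {'val0': -59, 'b1': -57, 'c2': -6, 'id3': -33, 'extra': 31}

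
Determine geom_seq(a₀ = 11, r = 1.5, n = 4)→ a_0 = 11*1.5^0 = 11.0
a_1 = 11*1.5^1 = 16.5
a_2 = 11*1.5^2 = 24.75
...
= [11.0, 16.5, 24.75, 37.125]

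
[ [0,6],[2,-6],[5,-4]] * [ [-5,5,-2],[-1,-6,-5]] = [[-6, -36, -30], [-4, 46, 26], [-21, 49, 10]]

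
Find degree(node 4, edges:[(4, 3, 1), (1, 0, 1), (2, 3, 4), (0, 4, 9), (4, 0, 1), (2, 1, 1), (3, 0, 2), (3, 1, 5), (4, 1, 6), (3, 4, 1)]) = incident: (4,3), (0,4), (4,0), (4,1), (3,4)
= 5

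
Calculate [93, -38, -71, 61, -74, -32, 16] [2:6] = [-71, 61, -74, -32]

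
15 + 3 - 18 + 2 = 2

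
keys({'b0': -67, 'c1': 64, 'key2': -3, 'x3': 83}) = ['b0', 'c1', 'key2', 'x3']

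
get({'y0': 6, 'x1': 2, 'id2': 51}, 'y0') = 6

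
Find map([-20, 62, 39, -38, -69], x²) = (-20)²=400, (62)²=3844, (39)²=1521, (-38)²=1444, (-69)²=4761
= [400, 3844, 1521, 1444, 4761]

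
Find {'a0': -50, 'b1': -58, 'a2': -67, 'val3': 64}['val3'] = 64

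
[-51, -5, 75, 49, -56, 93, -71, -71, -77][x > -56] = [-51, -5, 75, 49, 93]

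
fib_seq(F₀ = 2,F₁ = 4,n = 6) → F_2 = F_1 + F_0 = 6
F_3 = F_2 + F_1 = 10
F_4 = F_3 + F_2 = 16
...
= [2, 4, 6, 10, 16, 26]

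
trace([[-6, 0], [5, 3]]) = diagonal: (-6) + 3
= -3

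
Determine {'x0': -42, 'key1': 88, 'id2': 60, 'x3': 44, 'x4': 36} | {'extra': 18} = {'x0': -42, 'key1': 88, 'id2': 60, 'x3': 44, 'x4': 36, 'extra': 18}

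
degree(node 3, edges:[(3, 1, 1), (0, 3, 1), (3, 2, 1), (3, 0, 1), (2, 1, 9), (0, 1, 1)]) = 4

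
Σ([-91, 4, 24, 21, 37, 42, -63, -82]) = (-91) + 4 + 24 + 21 + 37 + 42 + (-63) + (-82)
= -108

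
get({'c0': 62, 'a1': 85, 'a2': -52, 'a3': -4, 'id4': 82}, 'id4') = 82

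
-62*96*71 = -422592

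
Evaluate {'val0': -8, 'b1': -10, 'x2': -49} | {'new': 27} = {'val0': -8, 'b1': -10, 'x2': -49, 'new': 27}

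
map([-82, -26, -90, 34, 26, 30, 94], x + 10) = [-72, -16, -80, 44, 36, 40, 104]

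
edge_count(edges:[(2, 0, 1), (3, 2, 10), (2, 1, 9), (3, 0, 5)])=4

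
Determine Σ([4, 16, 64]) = 84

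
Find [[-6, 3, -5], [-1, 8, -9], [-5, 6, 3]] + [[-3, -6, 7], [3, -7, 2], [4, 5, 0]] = [[-9, -3, 2], [2, 1, -7], [-1, 11, 3]]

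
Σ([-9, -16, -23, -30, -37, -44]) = -159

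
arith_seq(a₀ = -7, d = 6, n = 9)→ a_0 = -7 + 0*6 = -7
a_1 = -7 + 1*6 = -1
a_2 = -7 + 2*6 = 5
...
= [-7, -1, 5, 11, 17, 23, 29, 35, 41]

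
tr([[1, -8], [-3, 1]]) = diagonal: 1 + 1
= 2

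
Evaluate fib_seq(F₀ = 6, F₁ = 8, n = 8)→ F_2 = F_1 + F_0 = 14
F_3 = F_2 + F_1 = 22
F_4 = F_3 + F_2 = 36
...
= [6, 8, 14, 22, 36, 58, 94, 152]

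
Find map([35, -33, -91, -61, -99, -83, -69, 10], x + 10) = 35+10=45, -33+10=-23, -91+10=-81, -61+10=-51, -99+10=-89, -83+10=-73, -69+10=-59, 10+10=20
= [45, -23, -81, -51, -89, -73, -59, 20]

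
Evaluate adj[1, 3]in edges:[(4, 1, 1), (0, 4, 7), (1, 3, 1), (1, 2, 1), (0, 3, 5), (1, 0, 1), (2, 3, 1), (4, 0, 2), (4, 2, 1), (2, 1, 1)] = 1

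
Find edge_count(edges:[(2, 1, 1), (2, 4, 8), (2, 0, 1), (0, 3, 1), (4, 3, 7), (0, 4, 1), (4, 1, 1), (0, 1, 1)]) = 8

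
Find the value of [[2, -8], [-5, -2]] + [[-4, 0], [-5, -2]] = [[-2, -8], [-10, -4]]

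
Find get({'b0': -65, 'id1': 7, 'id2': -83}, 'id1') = 7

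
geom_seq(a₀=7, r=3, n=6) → [7, 21, 63, 189, 567, 1701]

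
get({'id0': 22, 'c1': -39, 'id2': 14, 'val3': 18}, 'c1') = -39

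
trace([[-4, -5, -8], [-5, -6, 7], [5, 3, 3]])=diagonal: (-4) + (-6) + 3
= -7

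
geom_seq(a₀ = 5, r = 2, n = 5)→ a_0 = 5*2^0 = 5
a_1 = 5*2^1 = 10
a_2 = 5*2^2 = 20
...
= [5, 10, 20, 40, 80]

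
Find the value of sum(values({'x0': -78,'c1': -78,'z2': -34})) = (-78) + (-78) + (-34)
= -190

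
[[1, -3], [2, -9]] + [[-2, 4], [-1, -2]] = [[-1, 1], [1, -11]]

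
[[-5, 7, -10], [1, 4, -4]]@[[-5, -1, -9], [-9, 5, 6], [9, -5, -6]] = C[0][0] = (-5)*(-5) + (7)*(-9) + (-10)*(9) = -128
C[0][1] = (-5)*(-1) + (7)*(5) + (-10)*(-5) = 90
C[0][2] = (-5)*(-9) + (7)*(6) + (-10)*(-6) = 147
C[1][0] = (1)*(-5) + (4)*(-9) + (-4)*(9) = -77
C[1][1] = (1)*(-1) + (4)*(5) + (-4)*(-5) = 39
C[1][2] = (1)*(-9) + (4)*(6) + (-4)*(-6) = 39
= [[-128, 90, 147], [-77, 39, 39]]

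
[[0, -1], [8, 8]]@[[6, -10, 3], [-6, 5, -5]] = C[0][0] = (0)*(6) + (-1)*(-6) = 6
C[0][1] = (0)*(-10) + (-1)*(5) = -5
C[0][2] = (0)*(3) + (-1)*(-5) = 5
C[1][0] = (8)*(6) + (8)*(-6) = 0
C[1][1] = (8)*(-10) + (8)*(5) = -40
C[1][2] = (8)*(3) + (8)*(-5) = -16
= [[6, -5, 5], [0, -40, -16]]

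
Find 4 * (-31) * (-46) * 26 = 148304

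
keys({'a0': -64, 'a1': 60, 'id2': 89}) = ['a0', 'a1', 'id2']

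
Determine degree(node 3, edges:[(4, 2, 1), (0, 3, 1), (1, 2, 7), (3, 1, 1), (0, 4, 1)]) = incident: (0,3), (3,1)
= 2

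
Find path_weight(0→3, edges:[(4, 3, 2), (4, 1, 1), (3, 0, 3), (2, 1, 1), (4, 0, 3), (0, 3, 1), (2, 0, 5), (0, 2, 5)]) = 1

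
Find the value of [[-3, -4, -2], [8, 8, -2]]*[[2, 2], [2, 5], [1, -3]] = C[0][0] = (-3)*(2) + (-4)*(2) + (-2)*(1) = -16
C[0][1] = (-3)*(2) + (-4)*(5) + (-2)*(-3) = -20
C[1][0] = (8)*(2) + (8)*(2) + (-2)*(1) = 30
C[1][1] = (8)*(2) + (8)*(5) + (-2)*(-3) = 62
= [[-16, -20], [30, 62]]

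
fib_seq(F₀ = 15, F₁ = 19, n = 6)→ F_2 = F_1 + F_0 = 34
F_3 = F_2 + F_1 = 53
F_4 = F_3 + F_2 = 87
...
= [15, 19, 34, 53, 87, 140]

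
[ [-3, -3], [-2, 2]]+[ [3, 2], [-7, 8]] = [[0, -1], [-9, 10]]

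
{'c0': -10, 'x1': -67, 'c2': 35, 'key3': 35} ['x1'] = -67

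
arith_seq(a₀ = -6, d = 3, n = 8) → [-6, -3, 0, 3, 6, 9, 12, 15]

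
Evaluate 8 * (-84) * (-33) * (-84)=-1862784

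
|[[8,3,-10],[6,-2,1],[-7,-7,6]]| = (1)*(8)*det([[-2, 1], [-7, 6]]) + (-1)*(3)*det([[6, 1], [-7, 6]]) + (1)*(-10)*det([[6, -2], [-7, -7]])
= -40 + -129 + 560
= 391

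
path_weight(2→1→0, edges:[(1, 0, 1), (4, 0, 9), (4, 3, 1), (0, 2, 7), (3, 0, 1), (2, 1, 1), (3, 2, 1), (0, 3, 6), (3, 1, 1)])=2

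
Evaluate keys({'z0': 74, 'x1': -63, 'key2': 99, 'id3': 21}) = ['z0', 'x1', 'key2', 'id3']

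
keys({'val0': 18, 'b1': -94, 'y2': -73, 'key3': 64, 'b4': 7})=['val0', 'b1', 'y2', 'key3', 'b4']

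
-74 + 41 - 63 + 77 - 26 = -45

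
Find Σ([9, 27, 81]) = 117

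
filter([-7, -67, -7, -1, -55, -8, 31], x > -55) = [-7, -7, -1, -8, 31]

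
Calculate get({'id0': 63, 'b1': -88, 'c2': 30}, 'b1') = -88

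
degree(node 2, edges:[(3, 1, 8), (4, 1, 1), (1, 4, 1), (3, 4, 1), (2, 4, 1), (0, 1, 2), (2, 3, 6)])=2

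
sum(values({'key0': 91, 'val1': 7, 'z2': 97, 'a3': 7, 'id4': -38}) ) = 164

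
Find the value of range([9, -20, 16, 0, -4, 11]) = 36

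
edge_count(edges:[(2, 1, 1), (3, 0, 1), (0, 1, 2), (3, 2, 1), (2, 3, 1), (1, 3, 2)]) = 6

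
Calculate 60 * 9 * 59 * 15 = 477900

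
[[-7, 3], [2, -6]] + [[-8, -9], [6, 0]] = [[-15, -6], [8, -6]]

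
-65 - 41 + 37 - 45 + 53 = -61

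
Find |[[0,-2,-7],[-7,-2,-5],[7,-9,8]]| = (1)*(0)*det([[-2, -5], [-9, 8]]) + (-1)*(-2)*det([[-7, -5], [7, 8]]) + (1)*(-7)*det([[-7, -2], [7, -9]])
= 0 + -42 + -539
= -581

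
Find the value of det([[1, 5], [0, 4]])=(1)*(4) - (5)*(0)
= 4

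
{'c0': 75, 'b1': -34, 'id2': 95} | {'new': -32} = {'c0': 75, 'b1': -34, 'id2': 95, 'new': -32}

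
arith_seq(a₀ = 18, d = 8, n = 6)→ a_0 = 18 + 0*8 = 18
a_1 = 18 + 1*8 = 26
a_2 = 18 + 2*8 = 34
...
= [18, 26, 34, 42, 50, 58]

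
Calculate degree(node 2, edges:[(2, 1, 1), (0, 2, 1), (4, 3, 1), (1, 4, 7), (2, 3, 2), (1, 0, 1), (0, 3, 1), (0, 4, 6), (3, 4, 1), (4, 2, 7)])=4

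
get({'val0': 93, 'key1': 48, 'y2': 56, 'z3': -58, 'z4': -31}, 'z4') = -31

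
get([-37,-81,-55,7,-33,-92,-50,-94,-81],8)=-81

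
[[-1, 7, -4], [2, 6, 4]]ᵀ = [[-1, 2], [7, 6], [-4, 4]]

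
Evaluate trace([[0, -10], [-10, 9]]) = diagonal: 0 + 9
= 9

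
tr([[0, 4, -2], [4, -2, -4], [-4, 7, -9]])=diagonal: 0 + (-2) + (-9)
= -11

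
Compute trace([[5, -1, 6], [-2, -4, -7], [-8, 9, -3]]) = diagonal: 5 + (-4) + (-3)
= -2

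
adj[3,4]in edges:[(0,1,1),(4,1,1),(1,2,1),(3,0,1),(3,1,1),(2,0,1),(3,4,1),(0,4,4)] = 1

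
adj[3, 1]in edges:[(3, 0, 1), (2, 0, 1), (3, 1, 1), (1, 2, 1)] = 1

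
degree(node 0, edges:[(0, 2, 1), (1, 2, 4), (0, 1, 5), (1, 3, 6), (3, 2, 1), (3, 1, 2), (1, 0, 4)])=incident: (0,2), (0,1), (1,0)
= 3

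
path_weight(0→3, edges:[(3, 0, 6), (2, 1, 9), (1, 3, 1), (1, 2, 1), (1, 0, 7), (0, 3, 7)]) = w(0→3)=7
= 7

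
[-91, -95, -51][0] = -91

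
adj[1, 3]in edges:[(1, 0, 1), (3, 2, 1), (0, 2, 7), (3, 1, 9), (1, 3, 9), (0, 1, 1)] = 9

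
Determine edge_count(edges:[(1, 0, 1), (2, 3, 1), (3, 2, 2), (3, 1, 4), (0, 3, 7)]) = 5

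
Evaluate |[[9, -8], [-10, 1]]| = (9)*(1) - (-8)*(-10)
= -71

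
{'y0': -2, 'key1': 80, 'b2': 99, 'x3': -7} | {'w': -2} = {'y0': -2, 'key1': 80, 'b2': 99, 'x3': -7, 'w': -2}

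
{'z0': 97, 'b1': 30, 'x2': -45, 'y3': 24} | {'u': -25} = {'z0': 97, 'b1': 30, 'x2': -45, 'y3': 24, 'u': -25}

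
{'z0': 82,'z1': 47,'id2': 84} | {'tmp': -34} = {'z0': 82, 'z1': 47, 'id2': 84, 'tmp': -34}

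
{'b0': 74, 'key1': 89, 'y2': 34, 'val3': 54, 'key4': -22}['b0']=74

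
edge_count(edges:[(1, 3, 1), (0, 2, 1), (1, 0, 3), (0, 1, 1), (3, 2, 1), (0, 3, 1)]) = 6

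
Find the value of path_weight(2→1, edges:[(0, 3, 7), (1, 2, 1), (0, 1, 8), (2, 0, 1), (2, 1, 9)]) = 9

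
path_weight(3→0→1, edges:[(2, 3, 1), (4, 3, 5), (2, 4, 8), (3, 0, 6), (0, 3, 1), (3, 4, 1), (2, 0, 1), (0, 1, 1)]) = w(3→0)=6 + w(0→1)=1
= 7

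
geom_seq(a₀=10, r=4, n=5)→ [10, 40, 160, 640, 2560]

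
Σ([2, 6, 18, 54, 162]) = 242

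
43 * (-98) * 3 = -12642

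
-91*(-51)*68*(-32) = -10098816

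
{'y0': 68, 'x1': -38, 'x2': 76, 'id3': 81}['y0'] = 68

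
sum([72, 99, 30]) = 72 + 99 + 30
= 201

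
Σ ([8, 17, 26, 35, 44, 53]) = 8 + 17 + 26 + 35 + 44 + 53
= 183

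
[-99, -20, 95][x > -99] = keep x where x > -99: -99✗, -20✓, 95✓
= [-20, 95]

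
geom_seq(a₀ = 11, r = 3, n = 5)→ [11, 33, 99, 297, 891]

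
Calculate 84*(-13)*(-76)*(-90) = -7469280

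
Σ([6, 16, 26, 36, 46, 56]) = 6 + 16 + 26 + 36 + 46 + 56
= 186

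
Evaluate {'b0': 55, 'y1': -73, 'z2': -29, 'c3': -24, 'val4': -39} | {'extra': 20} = {'b0': 55, 'y1': -73, 'z2': -29, 'c3': -24, 'val4': -39, 'extra': 20}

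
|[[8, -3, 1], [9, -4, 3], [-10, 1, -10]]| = 85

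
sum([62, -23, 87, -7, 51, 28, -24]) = 62 + (-23) + 87 + (-7) + 51 + 28 + (-24)
= 174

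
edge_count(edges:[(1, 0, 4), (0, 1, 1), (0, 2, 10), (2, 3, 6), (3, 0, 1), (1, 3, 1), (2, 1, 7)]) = 7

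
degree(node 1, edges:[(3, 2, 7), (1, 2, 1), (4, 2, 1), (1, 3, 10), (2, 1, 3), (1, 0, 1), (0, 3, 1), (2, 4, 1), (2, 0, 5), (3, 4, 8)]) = 4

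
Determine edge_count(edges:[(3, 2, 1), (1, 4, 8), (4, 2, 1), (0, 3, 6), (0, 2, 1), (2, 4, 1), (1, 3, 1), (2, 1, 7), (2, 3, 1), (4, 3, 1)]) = 10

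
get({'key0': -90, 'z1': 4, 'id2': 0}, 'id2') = 0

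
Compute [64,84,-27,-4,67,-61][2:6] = [-27, -4, 67, -61]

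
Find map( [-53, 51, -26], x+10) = [-43, 61, -16]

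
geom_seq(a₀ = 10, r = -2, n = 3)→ [10, -20, 40]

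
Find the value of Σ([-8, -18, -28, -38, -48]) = -140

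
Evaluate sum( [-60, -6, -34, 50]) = -50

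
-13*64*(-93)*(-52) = -4023552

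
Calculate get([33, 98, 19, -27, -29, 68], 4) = -29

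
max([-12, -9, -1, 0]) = 0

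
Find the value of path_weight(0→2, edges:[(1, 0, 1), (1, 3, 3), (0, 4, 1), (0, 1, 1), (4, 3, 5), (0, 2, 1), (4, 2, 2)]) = 1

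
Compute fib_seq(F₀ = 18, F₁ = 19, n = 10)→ F_2 = F_1 + F_0 = 37
F_3 = F_2 + F_1 = 56
F_4 = F_3 + F_2 = 93
...
= [18, 19, 37, 56, 93, 149, 242, 391, 633, 1024]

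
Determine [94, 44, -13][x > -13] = keep x where x > -13: 94✓, 44✓, -13✗
= [94, 44]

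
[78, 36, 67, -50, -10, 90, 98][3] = -50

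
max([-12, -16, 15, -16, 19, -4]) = 19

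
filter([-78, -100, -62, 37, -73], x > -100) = keep x where x > -100: -78✓, -100✗, -62✓, 37✓, -73✓
= [-78, -62, 37, -73]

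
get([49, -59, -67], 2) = -67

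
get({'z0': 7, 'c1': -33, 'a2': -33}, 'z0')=7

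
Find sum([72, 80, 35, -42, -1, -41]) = 103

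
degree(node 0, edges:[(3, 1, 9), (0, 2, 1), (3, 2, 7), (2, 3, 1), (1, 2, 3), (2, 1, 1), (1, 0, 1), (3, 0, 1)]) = incident: (0,2), (1,0), (3,0)
= 3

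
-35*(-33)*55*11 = 698775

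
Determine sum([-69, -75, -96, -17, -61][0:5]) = slice → [-69, -75, -96, -17, -61]
(-69) + (-75) + (-96) + (-17) + (-61)
= -318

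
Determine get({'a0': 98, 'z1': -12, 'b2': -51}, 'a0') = 98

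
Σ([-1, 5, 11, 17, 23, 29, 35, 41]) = 160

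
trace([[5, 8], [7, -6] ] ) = -1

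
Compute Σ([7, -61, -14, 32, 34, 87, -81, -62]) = 7 + (-61) + (-14) + 32 + 34 + 87 + (-81) + (-62)
= -58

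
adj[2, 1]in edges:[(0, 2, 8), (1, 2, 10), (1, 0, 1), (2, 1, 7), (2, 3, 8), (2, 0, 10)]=7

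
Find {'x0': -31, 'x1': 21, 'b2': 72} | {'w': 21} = {'x0': -31, 'x1': 21, 'b2': 72, 'w': 21}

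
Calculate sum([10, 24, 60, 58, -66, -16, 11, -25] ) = 56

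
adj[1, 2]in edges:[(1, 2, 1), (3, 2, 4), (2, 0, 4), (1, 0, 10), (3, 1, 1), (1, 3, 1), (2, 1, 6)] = 1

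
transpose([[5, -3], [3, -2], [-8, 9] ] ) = [[5, 3, -8], [-3, -2, 9]]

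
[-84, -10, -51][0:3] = [-84, -10, -51]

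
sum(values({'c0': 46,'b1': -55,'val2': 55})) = 46 + (-55) + 55
= 46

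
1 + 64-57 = 8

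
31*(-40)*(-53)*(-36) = -2365920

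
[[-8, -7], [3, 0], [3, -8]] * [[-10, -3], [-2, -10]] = C[0][0] = (-8)*(-10) + (-7)*(-2) = 94
C[0][1] = (-8)*(-3) + (-7)*(-10) = 94
C[1][0] = (3)*(-10) + (0)*(-2) = -30
C[1][1] = (3)*(-3) + (0)*(-10) = -9
C[2][0] = (3)*(-10) + (-8)*(-2) = -14
C[2][1] = (3)*(-3) + (-8)*(-10) = 71
= [[94, 94], [-30, -9], [-14, 71]]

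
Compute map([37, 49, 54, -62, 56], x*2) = 37*2=74, 49*2=98, 54*2=108, -62*2=-124, 56*2=112
= [74, 98, 108, -124, 112]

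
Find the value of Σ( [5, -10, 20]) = 15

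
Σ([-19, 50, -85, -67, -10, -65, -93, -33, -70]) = -392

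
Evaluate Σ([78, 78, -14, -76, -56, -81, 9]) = 78 + 78 + (-14) + (-76) + (-56) + (-81) + 9
= -62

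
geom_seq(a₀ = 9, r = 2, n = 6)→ a_0 = 9*2^0 = 9
a_1 = 9*2^1 = 18
a_2 = 9*2^2 = 36
...
= [9, 18, 36, 72, 144, 288]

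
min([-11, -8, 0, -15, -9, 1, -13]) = -15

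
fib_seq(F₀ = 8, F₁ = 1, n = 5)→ [8, 1, 9, 10, 19]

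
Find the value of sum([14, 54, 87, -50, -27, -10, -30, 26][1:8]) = 50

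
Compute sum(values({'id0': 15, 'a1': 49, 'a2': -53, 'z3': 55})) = 15 + 49 + (-53) + 55
= 66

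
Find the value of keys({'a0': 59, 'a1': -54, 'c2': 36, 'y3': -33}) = ['a0', 'a1', 'c2', 'y3']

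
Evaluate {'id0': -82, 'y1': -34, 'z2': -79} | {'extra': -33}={'id0': -82, 'y1': -34, 'z2': -79, 'extra': -33}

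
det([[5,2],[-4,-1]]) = (5)*(-1) - (2)*(-4)
= 3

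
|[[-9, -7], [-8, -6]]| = -2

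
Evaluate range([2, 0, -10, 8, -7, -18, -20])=28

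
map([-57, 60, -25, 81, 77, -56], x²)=[3249, 3600, 625, 6561, 5929, 3136]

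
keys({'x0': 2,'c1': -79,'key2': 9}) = ['x0', 'c1', 'key2']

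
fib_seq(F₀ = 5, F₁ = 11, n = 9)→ F_2 = F_1 + F_0 = 16
F_3 = F_2 + F_1 = 27
F_4 = F_3 + F_2 = 43
...
= [5, 11, 16, 27, 43, 70, 113, 183, 296]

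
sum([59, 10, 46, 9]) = 59 + 10 + 46 + 9
= 124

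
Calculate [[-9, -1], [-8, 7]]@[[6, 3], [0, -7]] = C[0][0] = (-9)*(6) + (-1)*(0) = -54
C[0][1] = (-9)*(3) + (-1)*(-7) = -20
C[1][0] = (-8)*(6) + (7)*(0) = -48
C[1][1] = (-8)*(3) + (7)*(-7) = -73
= [[-54, -20], [-48, -73]]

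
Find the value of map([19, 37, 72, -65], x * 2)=[38, 74, 144, -130]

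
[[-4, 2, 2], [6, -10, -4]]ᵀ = [[-4, 6], [2, -10], [2, -4]]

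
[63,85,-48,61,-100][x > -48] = [63, 85, 61]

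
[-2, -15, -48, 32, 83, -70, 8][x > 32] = keep x where x > 32: -2✗, -15✗, -48✗, 32✗, 83✓, -70✗, 8✗
= [83]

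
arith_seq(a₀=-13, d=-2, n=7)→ a_0 = -13 + 0*-2 = -13
a_1 = -13 + 1*-2 = -15
a_2 = -13 + 2*-2 = -17
...
= [-13, -15, -17, -19, -21, -23, -25]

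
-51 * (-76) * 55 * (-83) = -17693940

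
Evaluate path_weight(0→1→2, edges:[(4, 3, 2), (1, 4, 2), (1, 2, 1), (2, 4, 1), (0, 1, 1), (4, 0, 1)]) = 2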